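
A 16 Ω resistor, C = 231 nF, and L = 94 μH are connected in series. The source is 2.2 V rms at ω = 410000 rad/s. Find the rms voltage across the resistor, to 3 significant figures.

X_L = ωL = 38.5 Ω
X_C = 1/(ωC) = 10.6 Ω
Net reactance X = X_L − X_C = 28.0 Ω
Z = 16.0 + j28.0 Ω
|Z| = √(16.0² + 28.0²) = 32.2 Ω
I = V/|Z| = 68.3 mA
V_R = I·|Z_R| = 0.0683 × 16.0 = 1.09 V

1.09 V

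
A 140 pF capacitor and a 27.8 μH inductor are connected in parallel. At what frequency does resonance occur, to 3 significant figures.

ω₀ = 1/√(LC) = 1/√(2.78e-05 × 1.4e-10) = 1.603e+07 rad/s
f₀ = ω₀/(2π) = 2.55 MHz

2.55 MHz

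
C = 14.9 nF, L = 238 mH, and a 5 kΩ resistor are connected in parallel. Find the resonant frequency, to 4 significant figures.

2.673 kHz

ω₀ = 1/√(LC) = 1/√(0.238 × 1.49e-08) = 16790 rad/s
f₀ = ω₀/(2π) = 2.673 kHz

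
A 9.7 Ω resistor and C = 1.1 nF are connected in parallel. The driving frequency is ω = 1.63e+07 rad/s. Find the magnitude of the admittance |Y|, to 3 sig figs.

105 mS

X_C = 1/(ωC) = 55.8 Ω
Parallel: admittances add. Y = 1/R + jωC
Y = (0.103 + j0.0179) S
|Y| = 0.105 S → |Z| = 1/|Y| = 9.56 Ω, ∠Z = −∠Y = -9.87°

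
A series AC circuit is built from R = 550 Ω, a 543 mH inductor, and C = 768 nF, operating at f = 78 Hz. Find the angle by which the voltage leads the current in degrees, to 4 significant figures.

-77.04°

ω = 2πf = 490.1 rad/s
X_L = ωL = 266.1 Ω
X_C = 1/(ωC) = 2657 Ω
Net reactance X = X_L − X_C = -2391 Ω
Z = 550.0 − j2391 Ω
|Z| = √(550.0² + 2391²) = 2453 Ω
∠Z = arctan(-2391/550.0) = -77.04°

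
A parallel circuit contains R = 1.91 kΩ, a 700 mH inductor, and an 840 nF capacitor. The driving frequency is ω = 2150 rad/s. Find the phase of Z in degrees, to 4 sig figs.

X_L = ωL = 1505 Ω
X_C = 1/(ωC) = 553.7 Ω
Parallel: admittances add. Y = 1/R + 1/(jωL) + jωC
Y = (0.0005236 + j0.001142) S
|Y| = 0.001256 S → |Z| = 1/|Y| = 796.3 Ω, ∠Z = −∠Y = -65.36°

-65.36°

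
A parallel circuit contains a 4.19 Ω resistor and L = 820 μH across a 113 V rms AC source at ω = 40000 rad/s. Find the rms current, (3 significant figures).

27.2 A

X_L = ωL = 32.8 Ω
Parallel: admittances add. Y = 1/R + 1/(jωL)
Y = (0.239 − j0.0305) S
|Y| = 0.241 S → |Z| = 1/|Y| = 4.16 Ω, ∠Z = −∠Y = 7.28°
I = V/|Z| = 113/4.16 = 27.2 A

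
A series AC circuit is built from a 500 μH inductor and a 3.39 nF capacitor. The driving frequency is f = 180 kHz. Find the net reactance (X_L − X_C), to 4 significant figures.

ω = 2πf = 1.131e+06 rad/s
X_L = ωL = 565.5 Ω
X_C = 1/(ωC) = 260.8 Ω
X = 565.5 − 260.8 = 304.7 Ω

304.7 Ω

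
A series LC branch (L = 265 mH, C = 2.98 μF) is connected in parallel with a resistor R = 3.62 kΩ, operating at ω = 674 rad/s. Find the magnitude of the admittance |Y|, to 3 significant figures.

3.14 mS

X_L = ωL = 179 Ω
X_C = 1/(ωC) = 498 Ω
Branch 1: Z₁ = R = 3620 Ω
Branch 2 (series LC): Z₂ = j(X_L − X_C) = −j319 Ω
Parallel: Z = Z₁Z₂/(Z₁+Z₂), |Z| = 318 Ω, ∠Z = -85.0°
|Y| = 1/|Z| = 3.14 mS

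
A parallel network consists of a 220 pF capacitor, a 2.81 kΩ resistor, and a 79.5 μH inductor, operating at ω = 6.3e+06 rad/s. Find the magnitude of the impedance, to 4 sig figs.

1415 Ω

X_L = ωL = 500.8 Ω
X_C = 1/(ωC) = 721.5 Ω
Parallel: admittances add. Y = 1/R + 1/(jωL) + jωC
Y = (0.0003559 − j0.0006106) S
|Y| = 0.0007067 S → |Z| = 1/|Y| = 1415 Ω, ∠Z = −∠Y = 59.77°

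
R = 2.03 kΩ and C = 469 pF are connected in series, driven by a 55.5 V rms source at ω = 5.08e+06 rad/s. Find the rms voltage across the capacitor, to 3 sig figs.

X_C = 1/(ωC) = 420 Ω
Z = 2030 − j420 Ω
|Z| = √(2030² + 420²) = 2070 Ω
I = V/|Z| = 26.8 mA
V_C = I·|Z_C| = 0.0268 × 420 = 11.2 V

11.2 V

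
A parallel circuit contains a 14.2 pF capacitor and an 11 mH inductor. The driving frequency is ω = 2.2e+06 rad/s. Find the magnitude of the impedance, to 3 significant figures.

X_L = ωL = 24200 Ω
X_C = 1/(ωC) = 32000 Ω
Parallel: admittances add. Y = 1/(jωL) + jωC
Y = (0 − j1.01e-05) S
|Y| = 1.01e-05 S → |Z| = 1/|Y| = 99200 Ω, ∠Z = −∠Y = 90.0°

99200 Ω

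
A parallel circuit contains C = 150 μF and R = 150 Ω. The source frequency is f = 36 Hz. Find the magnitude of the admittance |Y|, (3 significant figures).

ω = 2πf = 226.2 rad/s
X_C = 1/(ωC) = 29.5 Ω
Parallel: admittances add. Y = 1/R + jωC
Y = (0.00667 + j0.0339) S
|Y| = 0.0346 S → |Z| = 1/|Y| = 28.9 Ω, ∠Z = −∠Y = -78.9°

34.6 mS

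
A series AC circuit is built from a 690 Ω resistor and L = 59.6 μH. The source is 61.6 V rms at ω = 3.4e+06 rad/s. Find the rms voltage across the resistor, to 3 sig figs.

X_L = ωL = 203 Ω
Z = 690 + j203 Ω
|Z| = √(690² + 203²) = 719 Ω
I = V/|Z| = 85.7 mA
V_R = I·|Z_R| = 0.0857 × 690 = 59.1 V

59.1 V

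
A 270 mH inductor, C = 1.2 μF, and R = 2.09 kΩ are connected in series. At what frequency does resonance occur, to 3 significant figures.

280 Hz

ω₀ = 1/√(LC) = 1/√(0.27 × 1.2e-06) = 1757 rad/s
f₀ = ω₀/(2π) = 280 Hz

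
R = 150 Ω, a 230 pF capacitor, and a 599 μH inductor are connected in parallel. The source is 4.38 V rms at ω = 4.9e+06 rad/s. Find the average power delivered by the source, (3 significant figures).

128 mW

X_L = ωL = 2940 Ω
X_C = 1/(ωC) = 887 Ω
Parallel: admittances add. Y = 1/R + 1/(jωL) + jωC
Y = (0.00667 + j0.000786) S
|Y| = 0.00671 S → |Z| = 1/|Y| = 149 Ω, ∠Z = −∠Y = -6.73°
I = V/|Z| = 29.4 mA
P = VI cos φ = 4.38 × 0.0294 × cos(-6.73°) = 128 mW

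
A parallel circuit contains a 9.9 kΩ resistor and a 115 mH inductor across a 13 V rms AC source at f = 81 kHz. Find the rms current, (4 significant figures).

1.332 mA

ω = 2πf = 508900 rad/s
X_L = ωL = 58530 Ω
Parallel: admittances add. Y = 1/R + 1/(jωL)
Y = (0.0001010 − j1.709e-05) S
|Y| = 0.0001024 S → |Z| = 1/|Y| = 9761 Ω, ∠Z = −∠Y = 9.601°
I = V/|Z| = 13/9761 = 1.332 mA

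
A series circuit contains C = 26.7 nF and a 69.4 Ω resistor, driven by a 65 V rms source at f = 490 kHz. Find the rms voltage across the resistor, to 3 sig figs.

ω = 2πf = 3.079e+06 rad/s
X_C = 1/(ωC) = 12.2 Ω
Z = 69.4 − j12.2 Ω
|Z| = √(69.4² + 12.2²) = 70.5 Ω
I = V/|Z| = 923 mA
V_R = I·|Z_R| = 0.923 × 69.4 = 64.0 V

64.0 V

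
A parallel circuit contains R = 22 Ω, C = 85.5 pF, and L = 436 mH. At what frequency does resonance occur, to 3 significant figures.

26.1 kHz

ω₀ = 1/√(LC) = 1/√(0.436 × 8.55e-11) = 163800 rad/s
f₀ = ω₀/(2π) = 26.1 kHz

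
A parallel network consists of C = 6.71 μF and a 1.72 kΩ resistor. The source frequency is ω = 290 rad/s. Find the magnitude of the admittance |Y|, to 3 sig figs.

2.03 mS

X_C = 1/(ωC) = 514 Ω
Parallel: admittances add. Y = 1/R + jωC
Y = (0.000581 + j0.00195) S
|Y| = 0.00203 S → |Z| = 1/|Y| = 492 Ω, ∠Z = −∠Y = -73.4°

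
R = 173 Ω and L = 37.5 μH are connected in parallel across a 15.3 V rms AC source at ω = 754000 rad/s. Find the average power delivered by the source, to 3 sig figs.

X_L = ωL = 28.3 Ω
Parallel: admittances add. Y = 1/R + 1/(jωL)
Y = (0.00578 − j0.0354) S
|Y| = 0.0358 S → |Z| = 1/|Y| = 27.9 Ω, ∠Z = −∠Y = 80.7°
I = V/|Z| = 548 mA
P = VI cos φ = 15.3 × 0.548 × cos(80.7°) = 1.35 W

1.35 W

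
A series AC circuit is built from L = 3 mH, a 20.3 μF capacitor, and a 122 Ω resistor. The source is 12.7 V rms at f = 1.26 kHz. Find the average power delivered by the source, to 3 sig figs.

ω = 2πf = 7917 rad/s
X_L = ωL = 23.8 Ω
X_C = 1/(ωC) = 6.22 Ω
Net reactance X = X_L − X_C = 17.5 Ω
Z = 122 + j17.5 Ω
|Z| = √(122² + 17.5²) = 123 Ω
∠Z = arctan(17.5/122) = 8.18°
I = V/|Z| = 103 mA
P = VI cos φ = 12.7 × 0.103 × cos(8.18°) = 1.30 W

1.30 W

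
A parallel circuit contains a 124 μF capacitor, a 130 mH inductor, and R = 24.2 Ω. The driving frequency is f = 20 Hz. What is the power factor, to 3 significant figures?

0.671

ω = 2πf = 125.7 rad/s
X_L = ωL = 16.3 Ω
X_C = 1/(ωC) = 64.2 Ω
Parallel: admittances add. Y = 1/R + 1/(jωL) + jωC
Y = (0.0413 − j0.0456) S
|Y| = 0.0616 S → |Z| = 1/|Y| = 16.2 Ω, ∠Z = −∠Y = 47.8°
cos φ = cos(47.8°) = 0.671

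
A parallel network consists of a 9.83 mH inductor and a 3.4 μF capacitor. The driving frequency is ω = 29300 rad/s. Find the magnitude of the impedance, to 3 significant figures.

10.4 Ω

X_L = ωL = 288 Ω
X_C = 1/(ωC) = 10.0 Ω
Parallel: admittances add. Y = 1/(jωL) + jωC
Y = (0 + j0.0961) S
|Y| = 0.0961 S → |Z| = 1/|Y| = 10.4 Ω, ∠Z = −∠Y = -90.0°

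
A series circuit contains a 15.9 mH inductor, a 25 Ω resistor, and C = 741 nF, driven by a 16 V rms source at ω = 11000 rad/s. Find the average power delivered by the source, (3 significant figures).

X_L = ωL = 175 Ω
X_C = 1/(ωC) = 123 Ω
Net reactance X = X_L − X_C = 52.2 Ω
Z = 25.0 + j52.2 Ω
|Z| = √(25.0² + 52.2²) = 57.9 Ω
∠Z = arctan(52.2/25.0) = 64.4°
I = V/|Z| = 276 mA
P = VI cos φ = 16 × 0.276 × cos(64.4°) = 1.91 W

1.91 W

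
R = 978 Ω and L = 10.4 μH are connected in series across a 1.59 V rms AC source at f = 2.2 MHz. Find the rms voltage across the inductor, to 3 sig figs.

ω = 2πf = 1.382e+07 rad/s
X_L = ωL = 144 Ω
Z = 978 + j144 Ω
|Z| = √(978² + 144²) = 989 Ω
I = V/|Z| = 1.61 mA
V_L = I·|Z_L| = 0.00161 × 144 = 0.231 V

0.231 V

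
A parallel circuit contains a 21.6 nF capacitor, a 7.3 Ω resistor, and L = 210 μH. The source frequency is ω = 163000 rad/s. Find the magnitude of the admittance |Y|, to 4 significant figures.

139.4 mS

X_L = ωL = 34.23 Ω
X_C = 1/(ωC) = 284.0 Ω
Parallel: admittances add. Y = 1/R + 1/(jωL) + jωC
Y = (0.1370 − j0.02569) S
|Y| = 0.1394 S → |Z| = 1/|Y| = 7.175 Ω, ∠Z = −∠Y = 10.62°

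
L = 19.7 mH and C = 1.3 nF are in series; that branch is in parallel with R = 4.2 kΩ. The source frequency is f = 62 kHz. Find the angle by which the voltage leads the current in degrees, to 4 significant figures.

36.39°

ω = 2πf = 389600 rad/s
X_L = ωL = 7674 Ω
X_C = 1/(ωC) = 1975 Ω
Branch 1: Z₁ = R = 4200 Ω
Branch 2 (series LC): Z₂ = j(X_L − X_C) = j5700 Ω
Parallel: Z = Z₁Z₂/(Z₁+Z₂), |Z| = 3381 Ω, ∠Z = 36.39°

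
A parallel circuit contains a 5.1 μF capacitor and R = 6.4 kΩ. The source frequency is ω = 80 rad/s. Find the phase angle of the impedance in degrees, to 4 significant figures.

-69.04°

X_C = 1/(ωC) = 2451 Ω
Parallel: admittances add. Y = 1/R + jωC
Y = (0.0001563 + j0.0004080) S
|Y| = 0.0004369 S → |Z| = 1/|Y| = 2289 Ω, ∠Z = −∠Y = -69.04°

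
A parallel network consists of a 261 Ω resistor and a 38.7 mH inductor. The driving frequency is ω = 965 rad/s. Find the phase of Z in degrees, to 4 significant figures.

X_L = ωL = 37.35 Ω
Parallel: admittances add. Y = 1/R + 1/(jωL)
Y = (0.003831 − j0.02678) S
|Y| = 0.02705 S → |Z| = 1/|Y| = 36.97 Ω, ∠Z = −∠Y = 81.86°

81.86°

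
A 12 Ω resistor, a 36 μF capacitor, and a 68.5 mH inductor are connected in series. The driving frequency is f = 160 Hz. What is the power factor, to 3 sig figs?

0.279

ω = 2πf = 1005 rad/s
X_L = ωL = 68.9 Ω
X_C = 1/(ωC) = 27.6 Ω
Net reactance X = X_L − X_C = 41.2 Ω
Z = 12.0 + j41.2 Ω
|Z| = √(12.0² + 41.2²) = 42.9 Ω
∠Z = arctan(41.2/12.0) = 73.8°
cos φ = cos(73.8°) = 0.279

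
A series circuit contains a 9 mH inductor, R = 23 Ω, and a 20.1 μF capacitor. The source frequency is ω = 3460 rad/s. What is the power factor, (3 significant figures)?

X_L = ωL = 31.1 Ω
X_C = 1/(ωC) = 14.4 Ω
Net reactance X = X_L − X_C = 16.8 Ω
Z = 23.0 + j16.8 Ω
|Z| = √(23.0² + 16.8²) = 28.5 Ω
∠Z = arctan(16.8/23.0) = 36.1°
cos φ = cos(36.1°) = 0.808

0.808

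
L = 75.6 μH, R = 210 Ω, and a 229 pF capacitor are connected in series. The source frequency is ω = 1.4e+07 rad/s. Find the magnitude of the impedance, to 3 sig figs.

X_L = ωL = 1060 Ω
X_C = 1/(ωC) = 312 Ω
Net reactance X = X_L − X_C = 746 Ω
Z = 210 + j746 Ω
|Z| = √(210² + 746²) = 775 Ω

775 Ω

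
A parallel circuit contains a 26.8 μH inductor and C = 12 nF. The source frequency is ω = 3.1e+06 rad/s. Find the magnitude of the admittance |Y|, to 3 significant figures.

X_L = ωL = 83.1 Ω
X_C = 1/(ωC) = 26.9 Ω
Parallel: admittances add. Y = 1/(jωL) + jωC
Y = (0 + j0.0252) S
|Y| = 0.0252 S → |Z| = 1/|Y| = 39.7 Ω, ∠Z = −∠Y = -90.0°

25.2 mS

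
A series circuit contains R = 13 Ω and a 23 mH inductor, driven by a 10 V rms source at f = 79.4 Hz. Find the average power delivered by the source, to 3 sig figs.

ω = 2πf = 498.9 rad/s
X_L = ωL = 11.5 Ω
Z = 13.0 + j11.5 Ω
|Z| = √(13.0² + 11.5²) = 17.3 Ω
∠Z = arctan(11.5/13.0) = 41.4°
I = V/|Z| = 577 mA
P = VI cos φ = 10 × 0.577 × cos(41.4°) = 4.32 W

4.32 W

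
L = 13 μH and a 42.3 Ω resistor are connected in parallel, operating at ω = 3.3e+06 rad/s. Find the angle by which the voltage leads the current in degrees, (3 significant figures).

44.6°

X_L = ωL = 42.9 Ω
Parallel: admittances add. Y = 1/R + 1/(jωL)
Y = (0.0236 − j0.0233) S
|Y| = 0.0332 S → |Z| = 1/|Y| = 30.1 Ω, ∠Z = −∠Y = 44.6°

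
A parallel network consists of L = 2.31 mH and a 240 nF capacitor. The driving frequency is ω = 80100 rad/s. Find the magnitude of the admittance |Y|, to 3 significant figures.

13.8 mS

X_L = ωL = 185 Ω
X_C = 1/(ωC) = 52.0 Ω
Parallel: admittances add. Y = 1/(jωL) + jωC
Y = (0 + j0.0138) S
|Y| = 0.0138 S → |Z| = 1/|Y| = 72.4 Ω, ∠Z = −∠Y = -90.0°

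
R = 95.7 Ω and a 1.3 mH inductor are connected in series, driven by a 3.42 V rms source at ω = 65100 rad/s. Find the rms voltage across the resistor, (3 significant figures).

2.56 V

X_L = ωL = 84.6 Ω
Z = 95.7 + j84.6 Ω
|Z| = √(95.7² + 84.6²) = 128 Ω
I = V/|Z| = 26.8 mA
V_R = I·|Z_R| = 0.0268 × 95.7 = 2.56 V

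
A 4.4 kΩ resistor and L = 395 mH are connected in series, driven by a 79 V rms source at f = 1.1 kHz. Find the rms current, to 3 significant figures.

15.3 mA

ω = 2πf = 6912 rad/s
X_L = ωL = 2730 Ω
Z = 4400 + j2730 Ω
|Z| = √(4400² + 2730²) = 5180 Ω
I = V/|Z| = 79/5180 = 15.3 mA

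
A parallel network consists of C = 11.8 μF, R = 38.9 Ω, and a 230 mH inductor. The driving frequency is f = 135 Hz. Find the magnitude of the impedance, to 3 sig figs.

ω = 2πf = 848.2 rad/s
X_L = ωL = 195 Ω
X_C = 1/(ωC) = 99.9 Ω
Parallel: admittances add. Y = 1/R + 1/(jωL) + jωC
Y = (0.0257 + j0.00488) S
|Y| = 0.0262 S → |Z| = 1/|Y| = 38.2 Ω, ∠Z = −∠Y = -10.8°

38.2 Ω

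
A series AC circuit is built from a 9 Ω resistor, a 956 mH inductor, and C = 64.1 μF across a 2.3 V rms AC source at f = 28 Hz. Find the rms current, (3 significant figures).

ω = 2πf = 175.9 rad/s
X_L = ωL = 168 Ω
X_C = 1/(ωC) = 88.7 Ω
Net reactance X = X_L − X_C = 79.5 Ω
Z = 9.00 + j79.5 Ω
|Z| = √(9.00² + 79.5²) = 80.0 Ω
I = V/|Z| = 2.3/80.0 = 28.7 mA

28.7 mA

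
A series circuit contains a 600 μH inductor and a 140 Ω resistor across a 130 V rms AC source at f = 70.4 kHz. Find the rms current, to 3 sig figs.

433 mA

ω = 2πf = 442300 rad/s
X_L = ωL = 265 Ω
Z = 140 + j265 Ω
|Z| = √(140² + 265²) = 300 Ω
I = V/|Z| = 130/300 = 433 mA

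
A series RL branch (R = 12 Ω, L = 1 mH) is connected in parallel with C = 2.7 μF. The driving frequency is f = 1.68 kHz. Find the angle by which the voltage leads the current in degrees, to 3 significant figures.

ω = 2πf = 10560 rad/s
X_L = ωL = 10.6 Ω
X_C = 1/(ωC) = 35.1 Ω
Branch 1 (R+jX_L): Z₁ = 12.0 + j10.6 Ω, |Z₁| = 16.0 Ω
Branch 2 (−jX_C): Z₂ = −j35.1 Ω
Parallel: Z = Z₁Z₂/(Z₁+Z₂), |Z| = 20.5 Ω, ∠Z = 15.3°

15.3°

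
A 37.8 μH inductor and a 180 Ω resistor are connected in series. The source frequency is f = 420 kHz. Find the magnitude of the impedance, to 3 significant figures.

206 Ω

ω = 2πf = 2.639e+06 rad/s
X_L = ωL = 99.8 Ω
Z = 180 + j99.8 Ω
|Z| = √(180² + 99.8²) = 206 Ω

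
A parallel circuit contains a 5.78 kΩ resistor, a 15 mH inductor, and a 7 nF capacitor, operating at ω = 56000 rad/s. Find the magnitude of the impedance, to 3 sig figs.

X_L = ωL = 840 Ω
X_C = 1/(ωC) = 2550 Ω
Parallel: admittances add. Y = 1/R + 1/(jωL) + jωC
Y = (0.000173 − j0.000798) S
|Y| = 0.000817 S → |Z| = 1/|Y| = 1220 Ω, ∠Z = −∠Y = 77.8°

1220 Ω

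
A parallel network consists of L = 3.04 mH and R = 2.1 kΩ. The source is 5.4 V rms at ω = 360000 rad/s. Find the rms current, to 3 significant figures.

X_L = ωL = 1090 Ω
Parallel: admittances add. Y = 1/R + 1/(jωL)
Y = (0.000476 − j0.000914) S
|Y| = 0.00103 S → |Z| = 1/|Y| = 971 Ω, ∠Z = −∠Y = 62.5°
I = V/|Z| = 5.4/971 = 5.56 mA

5.56 mA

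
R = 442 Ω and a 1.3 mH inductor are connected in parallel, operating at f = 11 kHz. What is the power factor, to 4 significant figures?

0.1992

ω = 2πf = 69120 rad/s
X_L = ωL = 89.85 Ω
Parallel: admittances add. Y = 1/R + 1/(jωL)
Y = (0.002262 − j0.01113) S
|Y| = 0.01136 S → |Z| = 1/|Y| = 88.05 Ω, ∠Z = −∠Y = 78.51°
cos φ = cos(78.51°) = 0.1992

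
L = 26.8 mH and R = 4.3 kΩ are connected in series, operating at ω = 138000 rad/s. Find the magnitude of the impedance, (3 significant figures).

5670 Ω

X_L = ωL = 3700 Ω
Z = 4300 + j3700 Ω
|Z| = √(4300² + 3700²) = 5670 Ω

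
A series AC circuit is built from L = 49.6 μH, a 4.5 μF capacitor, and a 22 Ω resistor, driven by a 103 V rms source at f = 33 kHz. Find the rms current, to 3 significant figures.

ω = 2πf = 207300 rad/s
X_L = ωL = 10.3 Ω
X_C = 1/(ωC) = 1.07 Ω
Net reactance X = X_L − X_C = 9.21 Ω
Z = 22.0 + j9.21 Ω
|Z| = √(22.0² + 9.21²) = 23.9 Ω
I = V/|Z| = 103/23.9 = 4.32 A

4.32 A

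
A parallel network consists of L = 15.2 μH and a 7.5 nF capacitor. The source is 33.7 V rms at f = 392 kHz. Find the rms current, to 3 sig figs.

278 mA

ω = 2πf = 2.463e+06 rad/s
X_L = ωL = 37.4 Ω
X_C = 1/(ωC) = 54.1 Ω
Parallel: admittances add. Y = 1/(jωL) + jωC
Y = (0 − j0.00824) S
|Y| = 0.00824 S → |Z| = 1/|Y| = 121 Ω, ∠Z = −∠Y = 90.0°
I = V/|Z| = 33.7/121 = 278 mA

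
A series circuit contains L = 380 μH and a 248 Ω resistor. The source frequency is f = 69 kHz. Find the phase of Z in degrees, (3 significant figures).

33.6°

ω = 2πf = 433500 rad/s
X_L = ωL = 165 Ω
Z = 248 + j165 Ω
|Z| = √(248² + 165²) = 298 Ω
∠Z = arctan(165/248) = 33.6°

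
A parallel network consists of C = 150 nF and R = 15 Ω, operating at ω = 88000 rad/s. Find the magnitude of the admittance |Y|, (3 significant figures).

68.0 mS

X_C = 1/(ωC) = 75.8 Ω
Parallel: admittances add. Y = 1/R + jωC
Y = (0.0667 + j0.0132) S
|Y| = 0.0680 S → |Z| = 1/|Y| = 14.7 Ω, ∠Z = −∠Y = -11.2°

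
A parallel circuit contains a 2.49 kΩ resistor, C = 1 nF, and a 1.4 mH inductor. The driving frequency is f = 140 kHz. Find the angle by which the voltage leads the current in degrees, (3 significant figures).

-9.56°

ω = 2πf = 879600 rad/s
X_L = ωL = 1230 Ω
X_C = 1/(ωC) = 1140 Ω
Parallel: admittances add. Y = 1/R + 1/(jωL) + jωC
Y = (0.000402 + j6.76e-05) S
|Y| = 0.000407 S → |Z| = 1/|Y| = 2460 Ω, ∠Z = −∠Y = -9.56°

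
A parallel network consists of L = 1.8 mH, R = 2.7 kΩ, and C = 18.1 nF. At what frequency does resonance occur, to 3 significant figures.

ω₀ = 1/√(LC) = 1/√(0.0018 × 1.81e-08) = 175200 rad/s
f₀ = ω₀/(2π) = 27.9 kHz

27.9 kHz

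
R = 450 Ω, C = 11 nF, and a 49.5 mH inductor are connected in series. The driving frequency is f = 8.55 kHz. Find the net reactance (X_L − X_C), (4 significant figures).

ω = 2πf = 53720 rad/s
X_L = ωL = 2659 Ω
X_C = 1/(ωC) = 1692 Ω
X = 2659 − 1692 = 967.0 Ω

967.0 Ω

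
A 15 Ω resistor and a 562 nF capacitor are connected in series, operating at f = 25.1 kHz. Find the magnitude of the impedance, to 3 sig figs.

ω = 2πf = 157700 rad/s
X_C = 1/(ωC) = 11.3 Ω
Z = 15.0 − j11.3 Ω
|Z| = √(15.0² + 11.3²) = 18.8 Ω

18.8 Ω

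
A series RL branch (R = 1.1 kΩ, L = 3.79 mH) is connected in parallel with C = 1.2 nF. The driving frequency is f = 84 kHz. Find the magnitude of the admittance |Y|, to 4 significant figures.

326.8 μS

ω = 2πf = 527800 rad/s
X_L = ωL = 2000 Ω
X_C = 1/(ωC) = 1579 Ω
Branch 1 (R+jX_L): Z₁ = 1100 + j2000 Ω, |Z₁| = 2283 Ω
Branch 2 (−jX_C): Z₂ = −j1579 Ω
Parallel: Z = Z₁Z₂/(Z₁+Z₂), |Z| = 3060 Ω, ∠Z = -49.77°
|Y| = 1/|Z| = 326.8 μS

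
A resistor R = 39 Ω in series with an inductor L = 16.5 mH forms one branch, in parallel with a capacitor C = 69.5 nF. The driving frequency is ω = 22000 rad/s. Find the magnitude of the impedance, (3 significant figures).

813 Ω

X_L = ωL = 363 Ω
X_C = 1/(ωC) = 654 Ω
Branch 1 (R+jX_L): Z₁ = 39.0 + j363 Ω, |Z₁| = 365 Ω
Branch 2 (−jX_C): Z₂ = −j654 Ω
Parallel: Z = Z₁Z₂/(Z₁+Z₂), |Z| = 813 Ω, ∠Z = 76.2°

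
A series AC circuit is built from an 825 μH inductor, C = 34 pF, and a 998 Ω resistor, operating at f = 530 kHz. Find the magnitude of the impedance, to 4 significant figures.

ω = 2πf = 3.33e+06 rad/s
X_L = ωL = 2747 Ω
X_C = 1/(ωC) = 8832 Ω
Net reactance X = X_L − X_C = -6085 Ω
Z = 998.0 − j6085 Ω
|Z| = √(998.0² + 6085²) = 6166 Ω

6166 Ω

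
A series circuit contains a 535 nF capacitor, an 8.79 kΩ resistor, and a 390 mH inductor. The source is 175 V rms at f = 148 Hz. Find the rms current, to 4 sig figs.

ω = 2πf = 929.9 rad/s
X_L = ωL = 362.7 Ω
X_C = 1/(ωC) = 2010 Ω
Net reactance X = X_L − X_C = -1647 Ω
Z = 8790 − j1647 Ω
|Z| = √(8790² + 1647²) = 8943 Ω
I = V/|Z| = 175/8943 = 19.57 mA

19.57 mA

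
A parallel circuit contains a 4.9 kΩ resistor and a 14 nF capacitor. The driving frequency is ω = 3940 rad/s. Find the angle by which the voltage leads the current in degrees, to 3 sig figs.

-15.1°

X_C = 1/(ωC) = 18100 Ω
Parallel: admittances add. Y = 1/R + jωC
Y = (0.000204 + j5.52e-05) S
|Y| = 0.000211 S → |Z| = 1/|Y| = 4730 Ω, ∠Z = −∠Y = -15.1°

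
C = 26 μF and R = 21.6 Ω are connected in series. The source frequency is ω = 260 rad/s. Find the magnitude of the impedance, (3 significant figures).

149 Ω

X_C = 1/(ωC) = 148 Ω
Z = 21.6 − j148 Ω
|Z| = √(21.6² + 148²) = 149 Ω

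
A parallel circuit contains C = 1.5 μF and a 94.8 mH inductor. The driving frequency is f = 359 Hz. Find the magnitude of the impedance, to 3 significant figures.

ω = 2πf = 2256 rad/s
X_L = ωL = 214 Ω
X_C = 1/(ωC) = 296 Ω
Parallel: admittances add. Y = 1/(jωL) + jωC
Y = (0 − j0.00129) S
|Y| = 0.00129 S → |Z| = 1/|Y| = 773 Ω, ∠Z = −∠Y = 90.0°

773 Ω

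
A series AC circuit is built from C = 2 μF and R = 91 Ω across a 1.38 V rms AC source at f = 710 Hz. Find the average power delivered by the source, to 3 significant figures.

ω = 2πf = 4461 rad/s
X_C = 1/(ωC) = 112 Ω
Z = 91.0 − j112 Ω
|Z| = √(91.0² + 112²) = 144 Ω
∠Z = arctan(-112/91.0) = -50.9°
I = V/|Z| = 9.56 mA
P = VI cos φ = 1.38 × 0.00956 × cos(-50.9°) = 8.31 mW

8.31 mW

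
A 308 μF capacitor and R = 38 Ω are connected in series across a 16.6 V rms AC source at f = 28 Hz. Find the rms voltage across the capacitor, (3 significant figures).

ω = 2πf = 175.9 rad/s
X_C = 1/(ωC) = 18.5 Ω
Z = 38.0 − j18.5 Ω
|Z| = √(38.0² + 18.5²) = 42.2 Ω
I = V/|Z| = 393 mA
V_C = I·|Z_C| = 0.393 × 18.5 = 7.25 V

7.25 V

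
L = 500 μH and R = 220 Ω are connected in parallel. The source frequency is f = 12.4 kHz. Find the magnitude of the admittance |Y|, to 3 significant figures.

26.1 mS

ω = 2πf = 77910 rad/s
X_L = ωL = 39.0 Ω
Parallel: admittances add. Y = 1/R + 1/(jωL)
Y = (0.00455 − j0.0257) S
|Y| = 0.0261 S → |Z| = 1/|Y| = 38.4 Ω, ∠Z = −∠Y = 80.0°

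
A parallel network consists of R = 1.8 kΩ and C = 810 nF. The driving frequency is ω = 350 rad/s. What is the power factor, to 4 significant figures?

0.8907

X_C = 1/(ωC) = 3527 Ω
Parallel: admittances add. Y = 1/R + jωC
Y = (0.0005556 + j0.0002835) S
|Y| = 0.0006237 S → |Z| = 1/|Y| = 1603 Ω, ∠Z = −∠Y = -27.04°
cos φ = cos(-27.04°) = 0.8907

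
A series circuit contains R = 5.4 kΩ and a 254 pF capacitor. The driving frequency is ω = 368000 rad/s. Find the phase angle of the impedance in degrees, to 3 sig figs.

-63.2°

X_C = 1/(ωC) = 10700 Ω
Z = 5400 − j10700 Ω
|Z| = √(5400² + 10700²) = 12000 Ω
∠Z = arctan(-10700/5400) = -63.2°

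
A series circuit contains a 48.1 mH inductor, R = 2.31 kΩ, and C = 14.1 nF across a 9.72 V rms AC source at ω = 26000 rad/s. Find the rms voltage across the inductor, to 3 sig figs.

X_L = ωL = 1250 Ω
X_C = 1/(ωC) = 2730 Ω
Net reactance X = X_L − X_C = -1480 Ω
Z = 2310 − j1480 Ω
|Z| = √(2310² + 1480²) = 2740 Ω
I = V/|Z| = 3.54 mA
V_L = I·|Z_L| = 0.00354 × 1250 = 4.43 V

4.43 V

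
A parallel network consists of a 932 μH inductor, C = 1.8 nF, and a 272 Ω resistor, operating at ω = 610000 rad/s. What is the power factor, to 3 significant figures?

0.984

X_L = ωL = 569 Ω
X_C = 1/(ωC) = 911 Ω
Parallel: admittances add. Y = 1/R + 1/(jωL) + jωC
Y = (0.00368 − j0.000661) S
|Y| = 0.00374 S → |Z| = 1/|Y| = 268 Ω, ∠Z = −∠Y = 10.2°
cos φ = cos(10.2°) = 0.984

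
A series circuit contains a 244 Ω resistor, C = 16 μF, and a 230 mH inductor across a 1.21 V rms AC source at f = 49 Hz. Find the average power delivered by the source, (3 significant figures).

ω = 2πf = 307.9 rad/s
X_L = ωL = 70.8 Ω
X_C = 1/(ωC) = 203 Ω
Net reactance X = X_L − X_C = -132 Ω
Z = 244 − j132 Ω
|Z| = √(244² + 132²) = 278 Ω
∠Z = arctan(-132/244) = -28.4°
I = V/|Z| = 4.36 mA
P = VI cos φ = 1.21 × 0.00436 × cos(-28.4°) = 4.64 mW

4.64 mW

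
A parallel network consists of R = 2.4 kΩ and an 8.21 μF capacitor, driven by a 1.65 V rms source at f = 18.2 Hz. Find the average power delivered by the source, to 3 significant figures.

ω = 2πf = 114.4 rad/s
X_C = 1/(ωC) = 1070 Ω
Parallel: admittances add. Y = 1/R + jωC
Y = (0.000417 + j0.000939) S
|Y| = 0.00103 S → |Z| = 1/|Y| = 974 Ω, ∠Z = −∠Y = -66.1°
I = V/|Z| = 1.69 mA
P = VI cos φ = 1.65 × 0.00169 × cos(-66.1°) = 1.13 mW

1.13 mW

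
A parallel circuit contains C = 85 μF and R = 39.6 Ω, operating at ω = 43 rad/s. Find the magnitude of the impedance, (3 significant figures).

39.2 Ω

X_C = 1/(ωC) = 274 Ω
Parallel: admittances add. Y = 1/R + jωC
Y = (0.0253 + j0.00366) S
|Y| = 0.0255 S → |Z| = 1/|Y| = 39.2 Ω, ∠Z = −∠Y = -8.24°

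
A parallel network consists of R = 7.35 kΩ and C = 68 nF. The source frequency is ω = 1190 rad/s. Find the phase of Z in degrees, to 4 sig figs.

-30.74°

X_C = 1/(ωC) = 12360 Ω
Parallel: admittances add. Y = 1/R + jωC
Y = (0.0001361 + j8.092e-05) S
|Y| = 0.0001583 S → |Z| = 1/|Y| = 6317 Ω, ∠Z = −∠Y = -30.74°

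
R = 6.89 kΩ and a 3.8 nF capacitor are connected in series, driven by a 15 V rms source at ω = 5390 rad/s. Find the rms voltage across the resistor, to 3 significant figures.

2.10 V

X_C = 1/(ωC) = 48800 Ω
Z = 6890 − j48800 Ω
|Z| = √(6890² + 48800²) = 49300 Ω
I = V/|Z| = 304 μA
V_R = I·|Z_R| = 0.000304 × 6890 = 2.10 V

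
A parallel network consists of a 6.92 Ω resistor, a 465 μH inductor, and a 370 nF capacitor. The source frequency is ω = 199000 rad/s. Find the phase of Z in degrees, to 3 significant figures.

X_L = ωL = 92.5 Ω
X_C = 1/(ωC) = 13.6 Ω
Parallel: admittances add. Y = 1/R + 1/(jωL) + jωC
Y = (0.145 + j0.0628) S
|Y| = 0.158 S → |Z| = 1/|Y| = 6.35 Ω, ∠Z = −∠Y = -23.5°

-23.5°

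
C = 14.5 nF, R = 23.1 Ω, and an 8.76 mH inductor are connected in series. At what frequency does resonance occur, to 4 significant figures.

14.12 kHz

ω₀ = 1/√(LC) = 1/√(0.00876 × 1.45e-08) = 88730 rad/s
f₀ = ω₀/(2π) = 14.12 kHz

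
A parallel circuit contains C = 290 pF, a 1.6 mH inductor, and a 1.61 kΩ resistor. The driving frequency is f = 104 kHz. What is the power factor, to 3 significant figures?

ω = 2πf = 653500 rad/s
X_L = ωL = 1050 Ω
X_C = 1/(ωC) = 5280 Ω
Parallel: admittances add. Y = 1/R + 1/(jωL) + jωC
Y = (0.000621 − j0.000767) S
|Y| = 0.000987 S → |Z| = 1/|Y| = 1010 Ω, ∠Z = −∠Y = 51.0°
cos φ = cos(51.0°) = 0.629

0.629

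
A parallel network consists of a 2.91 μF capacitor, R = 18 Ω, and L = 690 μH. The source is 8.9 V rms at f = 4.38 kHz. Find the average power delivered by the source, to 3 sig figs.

4.40 W

ω = 2πf = 27520 rad/s
X_L = ωL = 19.0 Ω
X_C = 1/(ωC) = 12.5 Ω
Parallel: admittances add. Y = 1/R + 1/(jωL) + jωC
Y = (0.0556 + j0.0274) S
|Y| = 0.0620 S → |Z| = 1/|Y| = 16.1 Ω, ∠Z = −∠Y = -26.3°
I = V/|Z| = 551 mA
P = VI cos φ = 8.9 × 0.551 × cos(-26.3°) = 4.40 W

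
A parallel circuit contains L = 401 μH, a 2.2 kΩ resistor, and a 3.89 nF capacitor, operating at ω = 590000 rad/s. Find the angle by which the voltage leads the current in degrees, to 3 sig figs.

76.8°

X_L = ωL = 237 Ω
X_C = 1/(ωC) = 436 Ω
Parallel: admittances add. Y = 1/R + 1/(jωL) + jωC
Y = (0.000455 − j0.00193) S
|Y| = 0.00198 S → |Z| = 1/|Y| = 504 Ω, ∠Z = −∠Y = 76.8°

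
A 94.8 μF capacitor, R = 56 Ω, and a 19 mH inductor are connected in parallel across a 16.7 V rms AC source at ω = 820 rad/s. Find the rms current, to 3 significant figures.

374 mA

X_L = ωL = 15.6 Ω
X_C = 1/(ωC) = 12.9 Ω
Parallel: admittances add. Y = 1/R + 1/(jωL) + jωC
Y = (0.0179 + j0.0136) S
|Y| = 0.0224 S → |Z| = 1/|Y| = 44.6 Ω, ∠Z = −∠Y = -37.2°
I = V/|Z| = 16.7/44.6 = 374 mA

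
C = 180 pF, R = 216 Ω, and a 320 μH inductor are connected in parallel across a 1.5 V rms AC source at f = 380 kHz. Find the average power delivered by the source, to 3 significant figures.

ω = 2πf = 2.388e+06 rad/s
X_L = ωL = 764 Ω
X_C = 1/(ωC) = 2330 Ω
Parallel: admittances add. Y = 1/R + 1/(jωL) + jωC
Y = (0.00463 − j0.000879) S
|Y| = 0.00471 S → |Z| = 1/|Y| = 212 Ω, ∠Z = −∠Y = 10.8°
I = V/|Z| = 7.07 mA
P = VI cos φ = 1.5 × 0.00707 × cos(10.8°) = 10.4 mW

10.4 mW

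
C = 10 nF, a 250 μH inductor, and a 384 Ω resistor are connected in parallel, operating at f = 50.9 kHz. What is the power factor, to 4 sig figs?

ω = 2πf = 319800 rad/s
X_L = ωL = 79.95 Ω
X_C = 1/(ωC) = 312.7 Ω
Parallel: admittances add. Y = 1/R + 1/(jωL) + jωC
Y = (0.002604 − j0.009309) S
|Y| = 0.009667 S → |Z| = 1/|Y| = 103.4 Ω, ∠Z = −∠Y = 74.37°
cos φ = cos(74.37°) = 0.2694

0.2694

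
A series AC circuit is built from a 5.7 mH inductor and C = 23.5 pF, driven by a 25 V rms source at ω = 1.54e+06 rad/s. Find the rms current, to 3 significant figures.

1.33 mA

X_L = ωL = 8780 Ω
X_C = 1/(ωC) = 27600 Ω
Net reactance X = X_L − X_C = -18900 Ω
Z = − j18900 Ω
|Z| = √(0² + 18900²) = 18900 Ω
I = V/|Z| = 25/18900 = 1.33 mA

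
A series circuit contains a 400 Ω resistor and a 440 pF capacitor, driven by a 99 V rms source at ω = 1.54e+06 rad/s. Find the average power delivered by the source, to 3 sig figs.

1.68 W

X_C = 1/(ωC) = 1480 Ω
Z = 400 − j1480 Ω
|Z| = √(400² + 1480²) = 1530 Ω
∠Z = arctan(-1480/400) = -74.8°
I = V/|Z| = 64.7 mA
P = VI cos φ = 99 × 0.0647 × cos(-74.8°) = 1.68 W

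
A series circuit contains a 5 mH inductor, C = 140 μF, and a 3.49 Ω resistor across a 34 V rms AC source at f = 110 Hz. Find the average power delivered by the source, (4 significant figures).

ω = 2πf = 691.2 rad/s
X_L = ωL = 3.456 Ω
X_C = 1/(ωC) = 10.33 Ω
Net reactance X = X_L − X_C = -6.879 Ω
Z = 3.490 − j6.879 Ω
|Z| = √(3.490² + 6.879²) = 7.714 Ω
∠Z = arctan(-6.879/3.490) = -63.10°
I = V/|Z| = 4.408 A
P = VI cos φ = 34 × 4.408 × cos(-63.10°) = 67.81 W

67.81 W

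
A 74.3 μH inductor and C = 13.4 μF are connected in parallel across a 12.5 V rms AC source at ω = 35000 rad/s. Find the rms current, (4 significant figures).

1.056 A

X_L = ωL = 2.601 Ω
X_C = 1/(ωC) = 2.132 Ω
Parallel: admittances add. Y = 1/(jωL) + jωC
Y = (0 + j0.08446) S
|Y| = 0.08446 S → |Z| = 1/|Y| = 11.84 Ω, ∠Z = −∠Y = -90.00°
I = V/|Z| = 12.5/11.84 = 1.056 A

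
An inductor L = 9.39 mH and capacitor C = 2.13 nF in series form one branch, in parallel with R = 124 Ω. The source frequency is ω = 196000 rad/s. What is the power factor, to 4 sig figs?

0.9759

X_L = ωL = 1840 Ω
X_C = 1/(ωC) = 2395 Ω
Branch 1: Z₁ = R = 124.0 Ω
Branch 2 (series LC): Z₂ = j(X_L − X_C) = −j554.9 Ω
Parallel: Z = Z₁Z₂/(Z₁+Z₂), |Z| = 121.0 Ω, ∠Z = -12.60°
cos φ = cos(-12.60°) = 0.9759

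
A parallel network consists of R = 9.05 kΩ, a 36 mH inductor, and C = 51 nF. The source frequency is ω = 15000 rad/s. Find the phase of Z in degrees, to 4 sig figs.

X_L = ωL = 540.0 Ω
X_C = 1/(ωC) = 1307 Ω
Parallel: admittances add. Y = 1/R + 1/(jωL) + jωC
Y = (0.0001105 − j0.001087) S
|Y| = 0.001092 S → |Z| = 1/|Y| = 915.4 Ω, ∠Z = −∠Y = 84.19°

84.19°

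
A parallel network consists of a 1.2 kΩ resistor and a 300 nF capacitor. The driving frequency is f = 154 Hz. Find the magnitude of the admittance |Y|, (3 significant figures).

ω = 2πf = 967.6 rad/s
X_C = 1/(ωC) = 3440 Ω
Parallel: admittances add. Y = 1/R + jωC
Y = (0.000833 + j0.000290) S
|Y| = 0.000882 S → |Z| = 1/|Y| = 1130 Ω, ∠Z = −∠Y = -19.2°

882 μS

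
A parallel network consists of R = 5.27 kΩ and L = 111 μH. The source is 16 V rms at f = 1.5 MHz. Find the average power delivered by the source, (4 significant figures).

48.58 mW

ω = 2πf = 9.425e+06 rad/s
X_L = ωL = 1046 Ω
Parallel: admittances add. Y = 1/R + 1/(jωL)
Y = (0.0001898 − j0.0009559) S
|Y| = 0.0009745 S → |Z| = 1/|Y| = 1026 Ω, ∠Z = −∠Y = 78.77°
I = V/|Z| = 15.59 mA
P = VI cos φ = 16 × 0.01559 × cos(78.77°) = 48.58 mW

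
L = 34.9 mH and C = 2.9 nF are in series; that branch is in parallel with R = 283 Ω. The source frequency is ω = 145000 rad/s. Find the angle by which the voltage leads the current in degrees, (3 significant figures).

X_L = ωL = 5060 Ω
X_C = 1/(ωC) = 2380 Ω
Branch 1: Z₁ = R = 283 Ω
Branch 2 (series LC): Z₂ = j(X_L − X_C) = j2680 Ω
Parallel: Z = Z₁Z₂/(Z₁+Z₂), |Z| = 281 Ω, ∠Z = 6.02°

6.02°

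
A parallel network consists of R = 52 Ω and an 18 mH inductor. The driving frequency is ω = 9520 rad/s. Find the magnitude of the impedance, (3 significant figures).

49.8 Ω

X_L = ωL = 171 Ω
Parallel: admittances add. Y = 1/R + 1/(jωL)
Y = (0.0192 − j0.00584) S
|Y| = 0.0201 S → |Z| = 1/|Y| = 49.8 Ω, ∠Z = −∠Y = 16.9°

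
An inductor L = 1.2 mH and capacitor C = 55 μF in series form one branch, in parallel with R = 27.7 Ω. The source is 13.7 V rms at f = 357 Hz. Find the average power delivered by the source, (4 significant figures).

ω = 2πf = 2243 rad/s
X_L = ωL = 2.692 Ω
X_C = 1/(ωC) = 8.106 Ω
Branch 1: Z₁ = R = 27.70 Ω
Branch 2 (series LC): Z₂ = j(X_L − X_C) = −j5.414 Ω
Parallel: Z = Z₁Z₂/(Z₁+Z₂), |Z| = 5.313 Ω, ∠Z = -78.94°
I = V/|Z| = 2.578 A
P = VI cos φ = 13.7 × 2.578 × cos(-78.94°) = 6.776 W

6.776 W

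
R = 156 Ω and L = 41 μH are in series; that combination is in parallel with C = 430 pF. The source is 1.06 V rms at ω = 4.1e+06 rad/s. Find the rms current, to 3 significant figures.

X_L = ωL = 168 Ω
X_C = 1/(ωC) = 567 Ω
Branch 1 (R+jX_L): Z₁ = 156 + j168 Ω, |Z₁| = 229 Ω
Branch 2 (−jX_C): Z₂ = −j567 Ω
Parallel: Z = Z₁Z₂/(Z₁+Z₂), |Z| = 304 Ω, ∠Z = 25.8°
I = V/|Z| = 1.06/304 = 3.49 mA

3.49 mA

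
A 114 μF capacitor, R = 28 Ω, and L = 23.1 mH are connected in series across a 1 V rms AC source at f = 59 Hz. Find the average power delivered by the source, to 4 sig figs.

ω = 2πf = 370.7 rad/s
X_L = ωL = 8.563 Ω
X_C = 1/(ωC) = 23.66 Ω
Net reactance X = X_L − X_C = -15.10 Ω
Z = 28.00 − j15.10 Ω
|Z| = √(28.00² + 15.10²) = 31.81 Ω
∠Z = arctan(-15.10/28.00) = -28.34°
I = V/|Z| = 31.43 mA
P = VI cos φ = 1 × 0.03143 × cos(-28.34°) = 27.67 mW

27.67 mW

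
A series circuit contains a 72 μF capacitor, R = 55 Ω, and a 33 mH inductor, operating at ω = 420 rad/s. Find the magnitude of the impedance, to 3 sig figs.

X_L = ωL = 13.9 Ω
X_C = 1/(ωC) = 33.1 Ω
Net reactance X = X_L − X_C = -19.2 Ω
Z = 55.0 − j19.2 Ω
|Z| = √(55.0² + 19.2²) = 58.3 Ω

58.3 Ω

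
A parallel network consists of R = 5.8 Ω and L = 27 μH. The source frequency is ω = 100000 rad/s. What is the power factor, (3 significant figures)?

X_L = ωL = 2.70 Ω
Parallel: admittances add. Y = 1/R + 1/(jωL)
Y = (0.172 − j0.370) S
|Y| = 0.409 S → |Z| = 1/|Y| = 2.45 Ω, ∠Z = −∠Y = 65.0°
cos φ = cos(65.0°) = 0.422

0.422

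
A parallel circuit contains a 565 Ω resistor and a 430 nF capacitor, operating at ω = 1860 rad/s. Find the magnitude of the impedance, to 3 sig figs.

515 Ω

X_C = 1/(ωC) = 1250 Ω
Parallel: admittances add. Y = 1/R + jωC
Y = (0.00177 + j0.000800) S
|Y| = 0.00194 S → |Z| = 1/|Y| = 515 Ω, ∠Z = −∠Y = -24.3°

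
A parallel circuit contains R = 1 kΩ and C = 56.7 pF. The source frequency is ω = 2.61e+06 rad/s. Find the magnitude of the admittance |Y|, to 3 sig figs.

X_C = 1/(ωC) = 6760 Ω
Parallel: admittances add. Y = 1/R + jωC
Y = (0.00100 + j0.000148) S
|Y| = 0.00101 S → |Z| = 1/|Y| = 989 Ω, ∠Z = −∠Y = -8.42°

1.01 mS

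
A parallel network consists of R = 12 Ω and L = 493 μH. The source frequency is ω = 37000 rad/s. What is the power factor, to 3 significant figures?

X_L = ωL = 18.2 Ω
Parallel: admittances add. Y = 1/R + 1/(jωL)
Y = (0.0833 − j0.0548) S
|Y| = 0.0997 S → |Z| = 1/|Y| = 10.0 Ω, ∠Z = −∠Y = 33.3°
cos φ = cos(33.3°) = 0.835

0.835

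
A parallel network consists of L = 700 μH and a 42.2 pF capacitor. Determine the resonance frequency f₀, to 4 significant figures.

ω₀ = 1/√(LC) = 1/√(0.0007 × 4.22e-11) = 5.818e+06 rad/s
f₀ = ω₀/(2π) = 926.0 kHz

926.0 kHz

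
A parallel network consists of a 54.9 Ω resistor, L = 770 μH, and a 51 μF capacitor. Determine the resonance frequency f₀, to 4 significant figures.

ω₀ = 1/√(LC) = 1/√(0.00077 × 5.1e-05) = 5046 rad/s
f₀ = ω₀/(2π) = 803.1 Hz

803.1 Hz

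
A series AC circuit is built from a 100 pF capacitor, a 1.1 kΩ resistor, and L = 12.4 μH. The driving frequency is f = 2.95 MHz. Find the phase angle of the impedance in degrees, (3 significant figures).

-15.7°

ω = 2πf = 1.854e+07 rad/s
X_L = ωL = 230 Ω
X_C = 1/(ωC) = 540 Ω
Net reactance X = X_L − X_C = -310 Ω
Z = 1100 − j310 Ω
|Z| = √(1100² + 310²) = 1140 Ω
∠Z = arctan(-310/1100) = -15.7°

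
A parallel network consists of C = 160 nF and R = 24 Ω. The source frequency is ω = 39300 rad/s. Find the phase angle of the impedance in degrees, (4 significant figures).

-8.582°

X_C = 1/(ωC) = 159.0 Ω
Parallel: admittances add. Y = 1/R + jωC
Y = (0.04167 + j0.006288) S
|Y| = 0.04214 S → |Z| = 1/|Y| = 23.73 Ω, ∠Z = −∠Y = -8.582°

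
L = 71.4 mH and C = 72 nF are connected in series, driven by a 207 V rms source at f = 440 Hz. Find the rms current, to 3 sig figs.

42.9 mA

ω = 2πf = 2765 rad/s
X_L = ωL = 197 Ω
X_C = 1/(ωC) = 5020 Ω
Net reactance X = X_L − X_C = -4830 Ω
Z = − j4830 Ω
|Z| = √(0² + 4830²) = 4830 Ω
I = V/|Z| = 207/4830 = 42.9 mA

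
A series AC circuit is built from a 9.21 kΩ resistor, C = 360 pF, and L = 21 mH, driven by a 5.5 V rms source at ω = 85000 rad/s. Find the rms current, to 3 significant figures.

X_L = ωL = 1780 Ω
X_C = 1/(ωC) = 32700 Ω
Net reactance X = X_L − X_C = -30900 Ω
Z = 9210 − j30900 Ω
|Z| = √(9210² + 30900²) = 32200 Ω
I = V/|Z| = 5.5/32200 = 171 μA

171 μA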